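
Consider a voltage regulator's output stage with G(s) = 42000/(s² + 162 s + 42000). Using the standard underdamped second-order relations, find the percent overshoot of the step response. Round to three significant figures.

ω_n = √42000 = 205 rad/s; ζ = 162/(2·205) = 0.395.
Overshoot: exp(−π·0.395/√(1−0.395²)) = 0.259, i.e. 25.9%.

%OS ≈ 25.9%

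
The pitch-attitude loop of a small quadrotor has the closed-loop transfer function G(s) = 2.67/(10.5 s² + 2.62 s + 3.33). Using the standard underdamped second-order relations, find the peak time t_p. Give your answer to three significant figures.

t_p ≈ 5.72 s

Dividing through by 10.5: denominator becomes s² + 0.2495 s + 0.3171.
So ω_n = √0.3171 = 0.563 rad/s and ζ = 0.2495/(2·0.563) = 0.222.
The damped frequency ω_d = ω_n√(1−ζ²) = 0.549 rad/s. t_p = π/ω_d = 5.72 s.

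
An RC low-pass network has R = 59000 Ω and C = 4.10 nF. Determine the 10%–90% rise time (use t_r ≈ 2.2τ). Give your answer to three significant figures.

τ = RC = 59000 × 4.10 nF = 0.000242 s.
t_r ≈ 2.2τ = 0.000532 s.

t_r ≈ 0.000532 s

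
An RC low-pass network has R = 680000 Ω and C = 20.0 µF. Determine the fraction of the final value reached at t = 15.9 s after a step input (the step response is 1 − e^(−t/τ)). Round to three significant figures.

y/y_∞ ≈ 0.689

τ = RC = 680000 × 20.0 µF = 13.6 s.
y(t)/y_∞ = 1 − e^(−t/τ) = 1 − e^(−15.9/13.6) = 1 − e^(−1.17) = 0.689.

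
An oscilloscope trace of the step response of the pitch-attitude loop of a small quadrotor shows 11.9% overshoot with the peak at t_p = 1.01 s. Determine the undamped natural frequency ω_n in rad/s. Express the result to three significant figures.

ω_n ≈ 3.76 rad/s

The overshoot fixes ζ = −ln(OS)/√(π²+ln²(OS)) = 0.561.
From t_p = π/ω_d, ω_d = π/1.01 = 3.11 rad/s, so ω_n = ω_d/√(1−ζ²) = 3.76 rad/s.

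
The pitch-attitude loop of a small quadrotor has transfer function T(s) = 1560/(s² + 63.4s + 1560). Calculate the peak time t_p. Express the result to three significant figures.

Matching coefficients with s² + 2ζω_n s + ω_n² gives ω_n² = 1560 ⇒ ω_n = 39.5 rad/s, and ζ = 63.4/(2ω_n) = 0.803.
ω_d = ω_n√(1−ζ²) = 23.6 rad/s. Then t_p = π/ω_d = 0.133 s.

t_p ≈ 0.133 s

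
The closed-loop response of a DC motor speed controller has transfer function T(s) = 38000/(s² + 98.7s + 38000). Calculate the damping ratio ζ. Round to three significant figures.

ζ ≈ 0.253

Comparing the denominator to s² + 2ζω_n s + ω_n²: ω_n = √38000 = 195 rad/s, and 2ζω_n = 98.7 so ζ = 98.7/(2·195) = 0.253.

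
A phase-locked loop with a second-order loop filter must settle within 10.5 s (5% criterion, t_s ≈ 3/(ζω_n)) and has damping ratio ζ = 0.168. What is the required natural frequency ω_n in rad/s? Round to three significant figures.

Rearranging t_s ≈ 3/(ζω_n) gives ω_n = 3/(ζ·t_s) = 3/(0.168 × 10.5) = 1.70 rad/s.

ω_n ≈ 1.70 rad/s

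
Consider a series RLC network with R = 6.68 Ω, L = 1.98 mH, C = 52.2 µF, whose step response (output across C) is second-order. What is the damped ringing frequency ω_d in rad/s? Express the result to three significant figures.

For a series RLC circuit (capacitor voltage as output), ω_n = 1/√(LC) = 1/√(1.98 mH · 52.2 µF) = 3110 rad/s.
ζ = (R/2)·√(C/L) = (6.68/2)·√(52.2 µF/1.98 mH) = 0.542.
The damped frequency ω_d = ω_n√(1−ζ²) = 2610 rad/s.

ω_d ≈ 2610 rad/s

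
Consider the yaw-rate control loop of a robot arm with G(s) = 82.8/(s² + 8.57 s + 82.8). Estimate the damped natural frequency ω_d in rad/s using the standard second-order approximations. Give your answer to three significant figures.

ω_n = √82.8 = 9.10 rad/s; ζ = 8.57/(2·9.10) = 0.471.
The damped frequency ω_d = ω_n√(1−ζ²) = 8.03 rad/s.

ω_d ≈ 8.03 rad/s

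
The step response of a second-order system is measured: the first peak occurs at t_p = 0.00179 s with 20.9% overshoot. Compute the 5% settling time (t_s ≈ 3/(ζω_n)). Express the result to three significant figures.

t_s ≈ 0.00343 s

From the overshoot, ζ = −ln(OS)/√(π²+ln²(OS)) = 0.446.
From t_p = π/ω_d, ω_d = π/0.00179 = 1760 rad/s, so ω_n = ω_d/√(1−ζ²) = 1960 rad/s.
t_s ≈ 3/(ζω_n) = 3/(0.446·1960) = 0.00343 s.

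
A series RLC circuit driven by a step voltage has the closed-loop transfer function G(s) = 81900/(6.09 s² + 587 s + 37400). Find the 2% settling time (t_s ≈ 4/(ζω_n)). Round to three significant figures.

Dividing through by 6.09: denominator becomes s² + 96.39 s + 6141.
So ω_n = √6141 = 78.4 rad/s and ζ = 96.39/(2·78.4) = 0.615.
t_s ≈ 4/(ζω_n) = 0.0830 s.

t_s ≈ 0.0830 s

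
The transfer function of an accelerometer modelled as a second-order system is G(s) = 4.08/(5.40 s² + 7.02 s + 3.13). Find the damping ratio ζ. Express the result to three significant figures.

Dividing through by 5.40: denominator becomes s² + 1.300 s + 0.5796.
So ω_n = √0.5796 = 0.761 rad/s and ζ = 1.300/(2·0.761) = 0.854.

ζ ≈ 0.854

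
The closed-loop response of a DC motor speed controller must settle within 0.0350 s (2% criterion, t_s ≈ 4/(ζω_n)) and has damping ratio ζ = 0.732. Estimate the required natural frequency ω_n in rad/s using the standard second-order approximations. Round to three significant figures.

ω_n ≈ 156 rad/s

Rearranging t_s ≈ 4/(ζω_n) gives ω_n = 4/(ζ·t_s) = 4/(0.732 × 0.0350) = 156 rad/s.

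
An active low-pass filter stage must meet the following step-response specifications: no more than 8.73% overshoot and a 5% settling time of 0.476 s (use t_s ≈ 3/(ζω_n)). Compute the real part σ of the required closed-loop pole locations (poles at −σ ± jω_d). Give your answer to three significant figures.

The settling-time spec alone fixes σ = ζω_n = 3/t_s = 3/0.476 = 6.30.
(Overshoot then fixes ζ = 0.613 and hence ω_d = σ·√(1−ζ²)/ζ = 8.12 rad/s.)

σ ≈ 6.30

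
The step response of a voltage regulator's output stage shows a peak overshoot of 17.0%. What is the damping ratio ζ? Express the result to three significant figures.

From %OS = 100·exp(−πζ/√(1−ζ²)), invert to get ζ = −ln(OS)/√(π² + ln²(OS)) with OS = 0.170.
−ln 0.170 = 1.772, so ζ = 1.772/√(π² + 3.140) = 0.491.

ζ ≈ 0.491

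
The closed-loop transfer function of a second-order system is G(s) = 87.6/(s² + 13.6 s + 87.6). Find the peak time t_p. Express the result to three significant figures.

Matching coefficients with s² + 2ζω_n s + ω_n² gives ω_n² = 87.6 ⇒ ω_n = 9.36 rad/s, and ζ = 13.6/(2ω_n) = 0.727.
ω_d = 9.36·√(1 − 0.727²) = 6.43 rad/s. Then t_p = π/ω_d = 0.488 s.

t_p ≈ 0.488 s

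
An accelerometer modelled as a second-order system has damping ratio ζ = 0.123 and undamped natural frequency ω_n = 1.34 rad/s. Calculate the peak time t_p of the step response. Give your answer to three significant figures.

t_p ≈ 2.36 s

The damped frequency is ω_d = ω_n√(1−ζ²) = 1.34·√(1−0.0151) = 1.33 rad/s.
Peak time t_p = π/ω_d = π/1.33 = 2.36 s.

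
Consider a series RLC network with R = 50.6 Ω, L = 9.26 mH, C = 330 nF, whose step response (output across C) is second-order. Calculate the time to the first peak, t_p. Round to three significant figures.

t_p ≈ 0.000176 s

For a series RLC circuit (capacitor voltage as output), ω_n = 1/√(LC) = 1/√(9.26 mH · 330 nF) = 18100 rad/s.
ζ = (R/2)·√(C/L) = (50.6/2)·√(330 nF/9.26 mH) = 0.151.
ω_d = 18100·√(1 − 0.151²) = 17900 rad/s. t_p = π/ω_d = 0.000176 s.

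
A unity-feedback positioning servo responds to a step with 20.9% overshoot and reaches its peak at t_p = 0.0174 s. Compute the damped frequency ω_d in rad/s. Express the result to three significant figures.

t_p = π/ω_d, so ω_d = π/0.0174 = 181 rad/s.

ω_d ≈ 181 rad/s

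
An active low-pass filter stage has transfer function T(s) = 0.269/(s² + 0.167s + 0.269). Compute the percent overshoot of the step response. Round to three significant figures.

%OS ≈ 59.9%

Comparing the denominator to s² + 2ζω_n s + ω_n²: ω_n = √0.269 = 0.519 rad/s, and 2ζω_n = 0.167 so ζ = 0.167/(2·0.519) = 0.161.
Overshoot: exp(−π·0.161/√(1−0.161²)) = 0.599, i.e. 59.9%.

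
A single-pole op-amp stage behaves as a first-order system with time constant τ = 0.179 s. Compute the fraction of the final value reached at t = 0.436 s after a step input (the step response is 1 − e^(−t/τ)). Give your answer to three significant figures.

y(t)/y_∞ = 1 − e^(−t/τ) = 1 − e^(−0.436/0.179) = 1 − e^(−2.44) = 0.912.

y/y_∞ ≈ 0.912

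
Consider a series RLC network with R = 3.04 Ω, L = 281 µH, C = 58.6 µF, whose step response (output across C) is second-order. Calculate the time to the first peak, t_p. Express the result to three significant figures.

For a series RLC circuit (capacitor voltage as output), ω_n = 1/√(LC) = 1/√(281 µH · 58.6 µF) = 7790 rad/s.
ζ = (R/2)·√(C/L) = (3.04/2)·√(58.6 µF/281 µH) = 0.694.
ω_d = ω_n√(1−ζ²) = 5610 rad/s. t_p = π/ω_d = 0.000560 s.

t_p ≈ 0.000560 s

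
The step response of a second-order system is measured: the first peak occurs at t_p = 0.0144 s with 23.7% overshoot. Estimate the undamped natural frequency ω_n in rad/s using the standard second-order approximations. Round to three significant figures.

ω_n ≈ 240 rad/s

The overshoot fixes ζ = −ln(OS)/√(π²+ln²(OS)) = 0.417.
t_p = π/ω_d ⇒ ω_d = 218 rad/s; then ω_n = ω_d/√(1−ζ²) = 240 rad/s.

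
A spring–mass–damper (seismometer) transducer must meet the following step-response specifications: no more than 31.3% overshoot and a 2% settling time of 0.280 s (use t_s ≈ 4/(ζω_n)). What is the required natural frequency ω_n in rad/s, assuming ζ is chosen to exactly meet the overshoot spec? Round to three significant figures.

Inverting the overshoot relation: ζ = |ln 0.313|/√(π² + ln²0.313) = 0.347.
Then ω_n = 4/(ζ t_s) = 4/(0.347 × 0.280) = 41.2 rad/s.

ω_n ≈ 41.2 rad/s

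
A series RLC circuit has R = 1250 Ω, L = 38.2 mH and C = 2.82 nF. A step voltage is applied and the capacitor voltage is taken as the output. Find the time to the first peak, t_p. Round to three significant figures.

t_p ≈ 0.0000331 s

For a series RLC circuit (capacitor voltage as output), ω_n = 1/√(LC) = 1/√(38.2 mH · 2.82 nF) = 96300 rad/s.
ζ = (R/2)·√(C/L) = (1250/2)·√(2.82 nF/38.2 mH) = 0.170.
ω_d = ω_n√(1−ζ²) = 94900 rad/s. t_p = π/ω_d = 0.0000331 s.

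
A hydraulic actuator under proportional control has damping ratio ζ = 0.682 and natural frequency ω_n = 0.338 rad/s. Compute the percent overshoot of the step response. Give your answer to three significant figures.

For an underdamped second-order system, %OS = 100·exp(−πζ/√(1−ζ²)).
πζ/√(1−ζ²) = π·0.682/√(1−0.465) = 2.930, so %OS = 100·e^(−2.930) = 5.34%.

%OS ≈ 5.34%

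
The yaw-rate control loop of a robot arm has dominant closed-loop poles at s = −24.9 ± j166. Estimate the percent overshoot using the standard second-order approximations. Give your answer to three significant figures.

%OS ≈ 62.4%

|pole| = ω_n = √(24.9² + 166²) = 168 rad/s; ζ = cos θ = σ/ω_n = 0.148.
Overshoot: exp(−π·0.148/√(1−0.148²)) = 0.624, i.e. 62.4%.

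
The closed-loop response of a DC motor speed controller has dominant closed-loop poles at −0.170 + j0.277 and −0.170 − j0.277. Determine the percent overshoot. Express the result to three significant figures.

%OS ≈ 14.5%

With σ = 0.170, ω_d = 0.277: ω_n = √(σ²+ω_d²) = 0.325 rad/s, ζ = σ/ω_n = 0.523.
Overshoot: exp(−π·0.523/√(1−0.523²)) = 0.145, i.e. 14.5%.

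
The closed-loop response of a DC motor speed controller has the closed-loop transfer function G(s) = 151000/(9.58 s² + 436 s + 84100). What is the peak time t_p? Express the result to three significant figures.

t_p ≈ 0.0346 s

Dividing through by 9.58: denominator becomes s² + 45.51 s + 8779.
So ω_n = √8779 = 93.7 rad/s and ζ = 45.51/(2·93.7) = 0.243.
ω_d = 93.7·√(1 − 0.243²) = 90.9 rad/s. t_p = π/ω_d = 0.0346 s.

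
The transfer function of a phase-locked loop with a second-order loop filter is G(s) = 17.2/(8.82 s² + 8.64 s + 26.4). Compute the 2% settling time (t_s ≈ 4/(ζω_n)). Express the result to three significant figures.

t_s ≈ 8.17 s

Dividing through by 8.82: denominator becomes s² + 0.9796 s + 2.993.
So ω_n = √2.993 = 1.73 rad/s and ζ = 0.9796/(2·1.73) = 0.283.
t_s ≈ 4/(ζω_n) = 8.17 s.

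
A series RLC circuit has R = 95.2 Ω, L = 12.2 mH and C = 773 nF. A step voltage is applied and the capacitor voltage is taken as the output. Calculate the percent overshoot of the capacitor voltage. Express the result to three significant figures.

%OS ≈ 27.6%

For a series RLC circuit (capacitor voltage as output), ω_n = 1/√(LC) = 1/√(12.2 mH · 773 nF) = 10300 rad/s.
ζ = (R/2)·√(C/L) = (95.2/2)·√(773 nF/12.2 mH) = 0.379.
%OS = 100 e^{−πζ/√(1−ζ²)} with ζ = 0.379 gives 27.6%.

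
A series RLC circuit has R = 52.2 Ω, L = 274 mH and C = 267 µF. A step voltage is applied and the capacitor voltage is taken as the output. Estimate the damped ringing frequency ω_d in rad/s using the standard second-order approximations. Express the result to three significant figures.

ω_d ≈ 67.8 rad/s

For a series RLC circuit (capacitor voltage as output), ω_n = 1/√(LC) = 1/√(274 mH · 267 µF) = 117 rad/s.
ζ = (R/2)·√(C/L) = (52.2/2)·√(267 µF/274 mH) = 0.815.
The damped frequency ω_d = ω_n√(1−ζ²) = 67.8 rad/s.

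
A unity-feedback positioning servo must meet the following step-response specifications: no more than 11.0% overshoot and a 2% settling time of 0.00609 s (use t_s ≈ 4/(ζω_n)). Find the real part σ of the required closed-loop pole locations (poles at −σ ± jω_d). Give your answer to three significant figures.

The settling-time spec alone fixes σ = ζω_n = 4/t_s = 4/0.00609 = 657.
(Overshoot then fixes ζ = 0.575 and hence ω_d = σ·√(1−ζ²)/ζ = 935 rad/s.)

σ ≈ 657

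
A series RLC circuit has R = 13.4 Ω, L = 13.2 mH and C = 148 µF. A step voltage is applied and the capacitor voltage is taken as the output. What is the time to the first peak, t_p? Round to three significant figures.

t_p ≈ 0.00623 s

For a series RLC circuit (capacitor voltage as output), ω_n = 1/√(LC) = 1/√(13.2 mH · 148 µF) = 715 rad/s.
ζ = (R/2)·√(C/L) = (13.4/2)·√(148 µF/13.2 mH) = 0.709.
ω_d = 715·√(1 − 0.709²) = 504 rad/s. t_p = π/ω_d = 0.00623 s.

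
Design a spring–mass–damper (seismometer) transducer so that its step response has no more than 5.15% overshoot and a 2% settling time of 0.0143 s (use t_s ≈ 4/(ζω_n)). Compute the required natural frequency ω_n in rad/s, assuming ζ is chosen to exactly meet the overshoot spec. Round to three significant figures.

ω_n ≈ 407 rad/s

Inverting the overshoot relation: ζ = |ln 0.0515|/√(π² + ln²0.0515) = 0.687.
Then ω_n = 4/(ζ t_s) = 4/(0.687 × 0.0143) = 407 rad/s.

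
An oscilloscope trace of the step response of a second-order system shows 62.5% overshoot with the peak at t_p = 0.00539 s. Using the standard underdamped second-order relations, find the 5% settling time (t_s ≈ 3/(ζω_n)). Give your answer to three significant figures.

t_s ≈ 0.0344 s

From the overshoot, ζ = −ln(OS)/√(π²+ln²(OS)) = 0.148.
t_p = π/ω_d ⇒ ω_d = 583 rad/s; then ω_n = ω_d/√(1−ζ²) = 589 rad/s.
t_s ≈ 3/(ζω_n) = 3/(0.148·589) = 0.0344 s.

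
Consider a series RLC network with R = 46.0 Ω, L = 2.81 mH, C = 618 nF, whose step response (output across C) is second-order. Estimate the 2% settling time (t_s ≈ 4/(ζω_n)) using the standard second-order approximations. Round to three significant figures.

t_s ≈ 0.000489 s

For a series RLC circuit (capacitor voltage as output), ω_n = 1/√(LC) = 1/√(2.81 mH · 618 nF) = 24000 rad/s.
ζ = (R/2)·√(C/L) = (46.0/2)·√(618 nF/2.81 mH) = 0.341.
t_s ≈ 4/(ζω_n) = 0.000489 s.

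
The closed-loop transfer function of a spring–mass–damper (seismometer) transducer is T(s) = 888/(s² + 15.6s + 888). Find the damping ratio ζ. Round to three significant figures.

Matching coefficients with s² + 2ζω_n s + ω_n² gives ω_n² = 888 ⇒ ω_n = 29.8 rad/s, and ζ = 15.6/(2ω_n) = 0.262.

ζ ≈ 0.262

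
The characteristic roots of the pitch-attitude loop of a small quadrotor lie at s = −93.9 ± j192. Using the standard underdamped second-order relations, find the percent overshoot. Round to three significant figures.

%OS ≈ 21.5%

The poles are at −σ ± jω_d with σ = 93.9 and ω_d = 192, so ω_n = √(σ²+ω_d²) = 214 rad/s and ζ = σ/ω_n = 0.439.
Overshoot: exp(−π·0.439/√(1−0.439²)) = 0.215, i.e. 21.5%.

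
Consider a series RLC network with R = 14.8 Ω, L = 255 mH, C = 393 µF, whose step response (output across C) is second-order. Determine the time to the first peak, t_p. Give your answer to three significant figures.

t_p ≈ 0.0329 s

For a series RLC circuit (capacitor voltage as output), ω_n = 1/√(LC) = 1/√(255 mH · 393 µF) = 99.9 rad/s.
ζ = (R/2)·√(C/L) = (14.8/2)·√(393 µF/255 mH) = 0.291.
The damped frequency ω_d = ω_n√(1−ζ²) = 95.6 rad/s. t_p = π/ω_d = 0.0329 s.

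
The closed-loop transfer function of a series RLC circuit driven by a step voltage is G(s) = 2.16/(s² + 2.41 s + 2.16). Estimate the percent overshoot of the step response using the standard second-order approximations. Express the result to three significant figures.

%OS ≈ 1.11%

Comparing the denominator to s² + 2ζω_n s + ω_n²: ω_n = √2.16 = 1.47 rad/s, and 2ζω_n = 2.41 so ζ = 2.41/(2·1.47) = 0.820.
%OS = 100 e^{−πζ/√(1−ζ²)} with ζ = 0.820 gives 1.11%.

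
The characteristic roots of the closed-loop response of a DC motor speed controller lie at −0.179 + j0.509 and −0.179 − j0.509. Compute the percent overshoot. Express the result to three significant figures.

%OS ≈ 33.1%

|pole| = ω_n = √(0.179² + 0.509²) = 0.540 rad/s; ζ = cos θ = σ/ω_n = 0.332.
%OS = 100·exp(−πζ/√(1−ζ²)) = 33.1%.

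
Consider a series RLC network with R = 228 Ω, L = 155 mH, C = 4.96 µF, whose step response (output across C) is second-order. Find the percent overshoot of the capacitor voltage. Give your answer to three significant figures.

For a series RLC circuit (capacitor voltage as output), ω_n = 1/√(LC) = 1/√(155 mH · 4.96 µF) = 1140 rad/s.
ζ = (R/2)·√(C/L) = (228/2)·√(4.96 µF/155 mH) = 0.645.
%OS = 100 e^{−πζ/√(1−ζ²)} with ζ = 0.645 gives 7.06%.

%OS ≈ 7.06%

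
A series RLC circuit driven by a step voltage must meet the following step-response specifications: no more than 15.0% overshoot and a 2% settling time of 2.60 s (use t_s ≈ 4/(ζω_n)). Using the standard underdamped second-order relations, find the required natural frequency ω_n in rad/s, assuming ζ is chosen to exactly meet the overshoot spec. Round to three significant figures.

ω_n ≈ 2.98 rad/s

Inverting the overshoot relation: ζ = |ln 0.150|/√(π² + ln²0.150) = 0.517.
From t_s ≈ 4/(ζω_n): ω_n = 4/(ζ·t_s) = 4/(0.517·2.60) = 2.98 rad/s.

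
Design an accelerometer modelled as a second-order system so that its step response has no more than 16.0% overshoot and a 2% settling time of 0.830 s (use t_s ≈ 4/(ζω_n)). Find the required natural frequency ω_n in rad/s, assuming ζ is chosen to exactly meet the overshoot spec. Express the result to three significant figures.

ω_n ≈ 9.56 rad/s

From %OS = 100·exp(−πζ/√(1−ζ²)), invert to get ζ = −ln(OS)/√(π² + ln²(OS)) with OS = 0.160.
−ln 0.160 = 1.833, so ζ = 1.833/√(π² + 3.358) = 0.504.
From t_s ≈ 4/(ζω_n): ω_n = 4/(ζ·t_s) = 4/(0.504·0.830) = 9.56 rad/s.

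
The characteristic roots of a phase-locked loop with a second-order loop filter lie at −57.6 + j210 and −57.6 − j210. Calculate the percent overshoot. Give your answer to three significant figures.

With σ = 57.6, ω_d = 210: ω_n = √(σ²+ω_d²) = 218 rad/s, ζ = σ/ω_n = 0.265.
Overshoot: exp(−π·0.265/√(1−0.265²)) = 0.422, i.e. 42.2%.

%OS ≈ 42.2%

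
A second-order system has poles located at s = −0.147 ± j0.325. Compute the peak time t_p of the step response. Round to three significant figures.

t_p = π/ω_d with ω_d = 0.325 (the imaginary part), so t_p = 9.67 s.

t_p ≈ 9.67 s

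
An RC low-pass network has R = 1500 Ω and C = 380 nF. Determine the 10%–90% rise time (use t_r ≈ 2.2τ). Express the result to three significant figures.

t_r ≈ 0.00125 s

τ = RC = 1500 × 380 nF = 0.000570 s.
t_r ≈ 2.2τ = 0.00125 s.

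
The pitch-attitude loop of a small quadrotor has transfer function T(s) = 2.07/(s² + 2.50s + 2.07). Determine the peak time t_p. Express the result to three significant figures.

ω_n = √2.07 = 1.44 rad/s; ζ = 2.50/(2·1.44) = 0.869.
ω_d = 1.44·√(1 − 0.869²) = 0.712 rad/s. Then t_p = π/ω_d = 4.41 s.

t_p ≈ 4.41 s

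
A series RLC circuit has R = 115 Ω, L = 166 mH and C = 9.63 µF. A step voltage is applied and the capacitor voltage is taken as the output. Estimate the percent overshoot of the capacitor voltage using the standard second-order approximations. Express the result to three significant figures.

%OS ≈ 21.6%

For a series RLC circuit (capacitor voltage as output), ω_n = 1/√(LC) = 1/√(166 mH · 9.63 µF) = 791 rad/s.
ζ = (R/2)·√(C/L) = (115/2)·√(9.63 µF/166 mH) = 0.438.
%OS = 100·exp(−πζ/√(1−ζ²)) = 21.6%.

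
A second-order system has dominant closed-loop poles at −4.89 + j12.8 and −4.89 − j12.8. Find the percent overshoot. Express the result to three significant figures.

The poles are at −σ ± jω_d with σ = 4.89 and ω_d = 12.8, so ω_n = √(σ²+ω_d²) = 13.7 rad/s and ζ = σ/ω_n = 0.357.
%OS = 100 e^{−πζ/√(1−ζ²)} with ζ = 0.357 gives 30.1%.

%OS ≈ 30.1%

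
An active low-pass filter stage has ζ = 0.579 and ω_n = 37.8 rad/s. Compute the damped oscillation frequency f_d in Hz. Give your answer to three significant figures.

f_d ≈ 4.91 Hz

ω_d = ω_n√(1−ζ²) = 37.8·√0.665 = 30.8 rad/s.
f_d = ω_d/(2π) = 4.91 Hz.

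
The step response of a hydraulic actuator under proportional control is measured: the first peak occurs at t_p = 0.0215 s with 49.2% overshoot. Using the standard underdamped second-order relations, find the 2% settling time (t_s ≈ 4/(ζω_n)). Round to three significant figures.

From the overshoot, ζ = −ln(OS)/√(π²+ln²(OS)) = 0.220.
t_p = π/ω_d ⇒ ω_d = 146 rad/s; then ω_n = ω_d/√(1−ζ²) = 150 rad/s.
t_s ≈ 4/(ζω_n) = 4/(0.220·150) = 0.121 s.

t_s ≈ 0.121 s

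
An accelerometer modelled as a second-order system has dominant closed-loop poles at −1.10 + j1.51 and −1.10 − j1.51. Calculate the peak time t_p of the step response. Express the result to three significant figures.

t_p = π/ω_d with ω_d = 1.51 (the imaginary part), so t_p = 2.08 s.

t_p ≈ 2.08 s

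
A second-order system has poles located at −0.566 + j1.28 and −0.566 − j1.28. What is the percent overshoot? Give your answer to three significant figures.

%OS ≈ 24.9%

|pole| = ω_n = √(0.566² + 1.28²) = 1.40 rad/s; ζ = cos θ = σ/ω_n = 0.404.
%OS = 100 e^{−πζ/√(1−ζ²)} with ζ = 0.404 gives 24.9%.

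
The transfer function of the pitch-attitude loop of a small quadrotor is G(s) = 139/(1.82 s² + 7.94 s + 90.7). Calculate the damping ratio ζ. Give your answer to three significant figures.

Dividing through by 1.82: denominator becomes s² + 4.363 s + 49.84.
So ω_n = √49.84 = 7.06 rad/s and ζ = 4.363/(2·7.06) = 0.309.

ζ ≈ 0.309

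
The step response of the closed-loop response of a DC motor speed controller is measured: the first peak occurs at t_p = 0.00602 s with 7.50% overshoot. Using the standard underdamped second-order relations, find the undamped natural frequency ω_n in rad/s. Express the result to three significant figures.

ω_n ≈ 676 rad/s

ζ from %OS: ζ = |ln 0.0750|/√(π²+ln²0.0750) = 0.636.
From t_p = π/ω_d, ω_d = π/0.00602 = 522 rad/s, so ω_n = ω_d/√(1−ζ²) = 676 rad/s.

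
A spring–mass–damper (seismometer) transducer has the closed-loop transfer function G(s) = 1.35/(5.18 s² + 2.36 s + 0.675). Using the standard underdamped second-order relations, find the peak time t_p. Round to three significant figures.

t_p ≈ 11.2 s

Dividing through by 5.18: denominator becomes s² + 0.4556 s + 0.1303.
So ω_n = √0.1303 = 0.361 rad/s and ζ = 0.4556/(2·0.361) = 0.631.
The damped frequency ω_d = ω_n√(1−ζ²) = 0.280 rad/s. t_p = π/ω_d = 11.2 s.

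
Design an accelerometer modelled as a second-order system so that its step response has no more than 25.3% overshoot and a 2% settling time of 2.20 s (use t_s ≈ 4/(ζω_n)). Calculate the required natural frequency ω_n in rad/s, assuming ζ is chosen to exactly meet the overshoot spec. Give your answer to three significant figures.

Inverting the overshoot relation: ζ = |ln 0.253|/√(π² + ln²0.253) = 0.401.
Then ω_n = 4/(ζ t_s) = 4/(0.401 × 2.20) = 4.54 rad/s.

ω_n ≈ 4.54 rad/s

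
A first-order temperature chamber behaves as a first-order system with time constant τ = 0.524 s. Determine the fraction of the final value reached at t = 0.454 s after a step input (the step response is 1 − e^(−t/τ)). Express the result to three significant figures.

y/y_∞ ≈ 0.580

y(t)/y_∞ = 1 − e^(−t/τ) = 1 − e^(−0.454/0.524) = 1 − e^(−0.866) = 0.580.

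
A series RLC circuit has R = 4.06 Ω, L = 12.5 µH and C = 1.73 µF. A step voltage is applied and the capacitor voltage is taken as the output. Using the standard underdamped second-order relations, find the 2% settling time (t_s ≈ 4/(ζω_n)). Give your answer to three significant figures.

t_s ≈ 0.0000246 s

For a series RLC circuit (capacitor voltage as output), ω_n = 1/√(LC) = 1/√(12.5 µH · 1.73 µF) = 215000 rad/s.
ζ = (R/2)·√(C/L) = (4.06/2)·√(1.73 µF/12.5 µH) = 0.755.
t_s ≈ 4/(ζω_n) = 0.0000246 s.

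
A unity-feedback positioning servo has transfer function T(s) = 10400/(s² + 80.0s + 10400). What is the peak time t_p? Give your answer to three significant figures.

t_p ≈ 0.0335 s

ω_n = √10400 = 102 rad/s; ζ = 80.0/(2·102) = 0.392.
The damped frequency ω_d = ω_n√(1−ζ²) = 93.8 rad/s. Then t_p = π/ω_d = 0.0335 s.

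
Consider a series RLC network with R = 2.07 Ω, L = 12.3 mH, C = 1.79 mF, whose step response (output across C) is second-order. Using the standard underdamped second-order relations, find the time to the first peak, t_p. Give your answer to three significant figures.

t_p ≈ 0.0160 s

For a series RLC circuit (capacitor voltage as output), ω_n = 1/√(LC) = 1/√(12.3 mH · 1.79 mF) = 213 rad/s.
ζ = (R/2)·√(C/L) = (2.07/2)·√(1.79 mF/12.3 mH) = 0.395.
ω_d = ω_n√(1−ζ²) = 196 rad/s. t_p = π/ω_d = 0.0160 s.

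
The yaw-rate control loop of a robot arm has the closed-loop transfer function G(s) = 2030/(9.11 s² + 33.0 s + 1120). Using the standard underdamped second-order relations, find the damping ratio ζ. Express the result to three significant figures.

ζ ≈ 0.163

Dividing through by 9.11: denominator becomes s² + 3.622 s + 122.9.
So ω_n = √122.9 = 11.1 rad/s and ζ = 3.622/(2·11.1) = 0.163.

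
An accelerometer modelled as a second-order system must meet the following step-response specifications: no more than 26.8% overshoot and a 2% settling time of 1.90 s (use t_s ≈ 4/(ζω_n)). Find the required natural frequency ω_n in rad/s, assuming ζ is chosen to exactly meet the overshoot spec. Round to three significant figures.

ω_n ≈ 5.45 rad/s

From %OS = 100·exp(−πζ/√(1−ζ²)), invert to get ζ = −ln(OS)/√(π² + ln²(OS)) with OS = 0.268.
−ln 0.268 = 1.317, so ζ = 1.317/√(π² + 1.734) = 0.387.
Then ω_n = 4/(ζ t_s) = 4/(0.387 × 1.90) = 5.45 rad/s.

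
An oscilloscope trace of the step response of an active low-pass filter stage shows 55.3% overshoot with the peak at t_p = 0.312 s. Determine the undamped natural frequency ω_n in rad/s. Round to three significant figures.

ω_n ≈ 10.2 rad/s

ζ from %OS: ζ = |ln 0.553|/√(π²+ln²0.553) = 0.185.
From t_p = π/ω_d, ω_d = π/0.312 = 10.1 rad/s, so ω_n = ω_d/√(1−ζ²) = 10.2 rad/s.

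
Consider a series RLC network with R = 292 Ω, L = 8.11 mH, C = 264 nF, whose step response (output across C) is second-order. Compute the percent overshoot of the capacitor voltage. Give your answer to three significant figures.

For a series RLC circuit (capacitor voltage as output), ω_n = 1/√(LC) = 1/√(8.11 mH · 264 nF) = 21600 rad/s.
ζ = (R/2)·√(C/L) = (292/2)·√(264 nF/8.11 mH) = 0.833.
%OS = 100·exp(−πζ/√(1−ζ²)) = 0.883%.

%OS ≈ 0.883%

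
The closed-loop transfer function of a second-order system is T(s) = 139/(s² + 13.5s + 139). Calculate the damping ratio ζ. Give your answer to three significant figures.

ω_n = √139 = 11.8 rad/s; ζ = 13.5/(2·11.8) = 0.573.

ζ ≈ 0.573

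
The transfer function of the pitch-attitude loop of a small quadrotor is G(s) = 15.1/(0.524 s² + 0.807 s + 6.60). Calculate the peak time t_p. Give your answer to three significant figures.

Dividing through by 0.524: denominator becomes s² + 1.540 s + 12.60.
So ω_n = √12.60 = 3.55 rad/s and ζ = 1.540/(2·3.55) = 0.217.
ω_d = ω_n√(1−ζ²) = 3.46 rad/s. t_p = π/ω_d = 0.907 s.

t_p ≈ 0.907 s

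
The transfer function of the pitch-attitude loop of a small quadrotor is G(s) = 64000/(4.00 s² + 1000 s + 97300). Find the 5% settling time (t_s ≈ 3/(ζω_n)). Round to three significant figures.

Dividing through by 4.00: denominator becomes s² + 250.0 s + 24320.
So ω_n = √24320 = 156 rad/s and ζ = 250.0/(2·156) = 0.801.
t_s ≈ 3/(ζω_n) = 0.0240 s.

t_s ≈ 0.0240 s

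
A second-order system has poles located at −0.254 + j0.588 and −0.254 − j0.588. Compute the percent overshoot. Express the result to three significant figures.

|pole| = ω_n = √(0.254² + 0.588²) = 0.641 rad/s; ζ = cos θ = σ/ω_n = 0.397.
Overshoot: exp(−π·0.397/√(1−0.397²)) = 0.257, i.e. 25.7%.

%OS ≈ 25.7%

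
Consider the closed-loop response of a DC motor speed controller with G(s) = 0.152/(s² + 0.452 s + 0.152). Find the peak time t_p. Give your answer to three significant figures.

t_p ≈ 9.89 s

ω_n = √0.152 = 0.390 rad/s; ζ = 0.452/(2·0.390) = 0.580.
ω_d = ω_n√(1−ζ²) = 0.318 rad/s. Then t_p = π/ω_d = 9.89 s.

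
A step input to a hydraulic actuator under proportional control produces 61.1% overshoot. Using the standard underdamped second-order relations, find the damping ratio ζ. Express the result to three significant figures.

From %OS = 100·exp(−πζ/√(1−ζ²)), invert to get ζ = −ln(OS)/√(π² + ln²(OS)) with OS = 0.611.
−ln 0.611 = 0.4927, so ζ = 0.4927/√(π² + 0.2427) = 0.155.

ζ ≈ 0.155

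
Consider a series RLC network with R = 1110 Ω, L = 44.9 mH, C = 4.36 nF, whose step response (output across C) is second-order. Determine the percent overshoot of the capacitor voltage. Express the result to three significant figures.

%OS ≈ 57.6%

For a series RLC circuit (capacitor voltage as output), ω_n = 1/√(LC) = 1/√(44.9 mH · 4.36 nF) = 71500 rad/s.
ζ = (R/2)·√(C/L) = (1110/2)·√(4.36 nF/44.9 mH) = 0.173.
%OS = 100·exp(−πζ/√(1−ζ²)) = 57.6%.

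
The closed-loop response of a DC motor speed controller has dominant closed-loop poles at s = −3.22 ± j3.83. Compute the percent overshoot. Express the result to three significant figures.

|pole| = ω_n = √(3.22² + 3.83²) = 5.00 rad/s; ζ = cos θ = σ/ω_n = 0.644.
%OS = 100 e^{−πζ/√(1−ζ²)} with ζ = 0.644 gives 7.13%.

%OS ≈ 7.13%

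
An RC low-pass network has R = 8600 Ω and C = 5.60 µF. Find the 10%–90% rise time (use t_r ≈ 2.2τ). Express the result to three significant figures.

τ = RC = 8600 × 5.60 µF = 0.0482 s.
t_r ≈ 2.2τ = 0.106 s.

t_r ≈ 0.106 s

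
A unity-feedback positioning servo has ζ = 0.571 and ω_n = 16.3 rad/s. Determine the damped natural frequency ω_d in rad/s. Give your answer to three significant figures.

ω_d = ω_n√(1−ζ²) = 16.3·√0.674 = 13.4 rad/s.

ω_d ≈ 13.4 rad/s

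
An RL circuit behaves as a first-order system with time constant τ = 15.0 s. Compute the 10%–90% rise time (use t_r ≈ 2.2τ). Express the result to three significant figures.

t_r ≈ 33.0 s

t_r ≈ 2.2τ = 33.0 s.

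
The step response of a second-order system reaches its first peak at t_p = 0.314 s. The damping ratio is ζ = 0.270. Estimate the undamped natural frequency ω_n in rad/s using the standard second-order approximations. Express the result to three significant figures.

Peak time t_p = π/ω_d, so ω_d = π/t_p = π/0.314 = 10.0 rad/s.
ω_n = ω_d/√(1−ζ²) = 10.0/√0.927 = 10.4 rad/s.

ω_n ≈ 10.4 rad/s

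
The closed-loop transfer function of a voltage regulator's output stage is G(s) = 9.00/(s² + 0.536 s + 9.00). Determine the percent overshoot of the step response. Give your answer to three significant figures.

%OS ≈ 75.4%

Comparing the denominator to s² + 2ζω_n s + ω_n²: ω_n = √9.00 = 3.00 rad/s, and 2ζω_n = 0.536 so ζ = 0.536/(2·3.00) = 0.0893.
%OS = 100·exp(−πζ/√(1−ζ²)) = 75.4%.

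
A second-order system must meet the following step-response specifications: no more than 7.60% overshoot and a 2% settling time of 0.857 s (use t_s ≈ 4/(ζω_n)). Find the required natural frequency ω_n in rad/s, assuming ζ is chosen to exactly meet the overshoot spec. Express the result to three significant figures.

ω_n ≈ 7.36 rad/s

Inverting the overshoot relation: ζ = |ln 0.0760|/√(π² + ln²0.0760) = 0.634.
Then ω_n = 4/(ζ t_s) = 4/(0.634 × 0.857) = 7.36 rad/s.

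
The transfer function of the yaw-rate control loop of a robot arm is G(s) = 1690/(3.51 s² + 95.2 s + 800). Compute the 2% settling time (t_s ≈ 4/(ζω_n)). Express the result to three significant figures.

Dividing through by 3.51: denominator becomes s² + 27.12 s + 227.9.
So ω_n = √227.9 = 15.1 rad/s and ζ = 27.12/(2·15.1) = 0.898.
t_s ≈ 4/(ζω_n) = 0.295 s.

t_s ≈ 0.295 s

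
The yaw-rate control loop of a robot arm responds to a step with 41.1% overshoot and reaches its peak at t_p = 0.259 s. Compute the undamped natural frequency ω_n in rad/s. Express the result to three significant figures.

ζ from %OS: ζ = |ln 0.411|/√(π²+ln²0.411) = 0.272.
From t_p = π/ω_d, ω_d = π/0.259 = 12.1 rad/s, so ω_n = ω_d/√(1−ζ²) = 12.6 rad/s.

ω_n ≈ 12.6 rad/s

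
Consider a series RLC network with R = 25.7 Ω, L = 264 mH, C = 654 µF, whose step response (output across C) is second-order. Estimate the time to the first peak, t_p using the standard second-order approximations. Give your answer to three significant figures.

For a series RLC circuit (capacitor voltage as output), ω_n = 1/√(LC) = 1/√(264 mH · 654 µF) = 76.1 rad/s.
ζ = (R/2)·√(C/L) = (25.7/2)·√(654 µF/264 mH) = 0.640.
ω_d = 76.1·√(1 − 0.640²) = 58.5 rad/s. t_p = π/ω_d = 0.0537 s.

t_p ≈ 0.0537 s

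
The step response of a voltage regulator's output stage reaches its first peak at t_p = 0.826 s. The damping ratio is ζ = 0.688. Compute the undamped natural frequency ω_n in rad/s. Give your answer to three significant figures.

ω_n ≈ 5.24 rad/s

Peak time t_p = π/ω_d, so ω_d = π/t_p = π/0.826 = 3.80 rad/s.
ω_n = ω_d/√(1−ζ²) = 3.80/√0.527 = 5.24 rad/s.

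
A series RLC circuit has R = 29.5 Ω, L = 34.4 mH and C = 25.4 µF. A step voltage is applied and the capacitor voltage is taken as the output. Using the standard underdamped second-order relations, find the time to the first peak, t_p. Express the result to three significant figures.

For a series RLC circuit (capacitor voltage as output), ω_n = 1/√(LC) = 1/√(34.4 mH · 25.4 µF) = 1070 rad/s.
ζ = (R/2)·√(C/L) = (29.5/2)·√(25.4 µF/34.4 mH) = 0.401.
The damped frequency ω_d = ω_n√(1−ζ²) = 980 rad/s. t_p = π/ω_d = 0.00321 s.

t_p ≈ 0.00321 s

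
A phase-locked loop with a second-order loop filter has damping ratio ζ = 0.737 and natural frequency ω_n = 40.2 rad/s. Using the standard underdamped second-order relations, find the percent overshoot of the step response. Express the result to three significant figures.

%OS ≈ 3.25%

For an underdamped second-order system, %OS = 100·exp(−πζ/√(1−ζ²)).
πζ/√(1−ζ²) = π·0.737/√(1−0.543) = 3.426, so %OS = 100·e^(−3.426) = 3.25%.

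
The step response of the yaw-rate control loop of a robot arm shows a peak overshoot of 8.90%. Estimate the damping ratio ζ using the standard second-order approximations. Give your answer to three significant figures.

ζ = −ln(OS)/√(π² + (ln OS)²). With OS = 0.0890, ln OS = −2.419 and ζ = 2.419/3.965 = 0.610.

ζ ≈ 0.610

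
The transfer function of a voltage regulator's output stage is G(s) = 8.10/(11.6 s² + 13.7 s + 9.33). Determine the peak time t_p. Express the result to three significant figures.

t_p ≈ 4.65 s

Dividing through by 11.6: denominator becomes s² + 1.181 s + 0.8043.
So ω_n = √0.8043 = 0.897 rad/s and ζ = 1.181/(2·0.897) = 0.658.
The damped frequency ω_d = ω_n√(1−ζ²) = 0.675 rad/s. t_p = π/ω_d = 4.65 s.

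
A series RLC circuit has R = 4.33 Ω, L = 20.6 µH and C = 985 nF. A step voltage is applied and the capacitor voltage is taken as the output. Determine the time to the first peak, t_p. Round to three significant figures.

t_p ≈ 0.0000161 s

For a series RLC circuit (capacitor voltage as output), ω_n = 1/√(LC) = 1/√(20.6 µH · 985 nF) = 222000 rad/s.
ζ = (R/2)·√(C/L) = (4.33/2)·√(985 nF/20.6 µH) = 0.473.
ω_d = 222000·√(1 − 0.473²) = 196000 rad/s. t_p = π/ω_d = 0.0000161 s.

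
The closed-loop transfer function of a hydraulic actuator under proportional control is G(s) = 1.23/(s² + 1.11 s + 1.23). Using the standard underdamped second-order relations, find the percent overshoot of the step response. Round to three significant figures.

%OS ≈ 16.3%

ω_n = √1.23 = 1.11 rad/s; ζ = 1.11/(2·1.11) = 0.500.
%OS = 100·exp(−πζ/√(1−ζ²)) = 16.3%.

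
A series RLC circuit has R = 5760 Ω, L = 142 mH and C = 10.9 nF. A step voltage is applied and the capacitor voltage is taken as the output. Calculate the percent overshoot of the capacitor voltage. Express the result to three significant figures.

%OS ≈ 1.56%

For a series RLC circuit (capacitor voltage as output), ω_n = 1/√(LC) = 1/√(142 mH · 10.9 nF) = 25400 rad/s.
ζ = (R/2)·√(C/L) = (5760/2)·√(10.9 nF/142 mH) = 0.798.
Overshoot: exp(−π·0.798/√(1−0.798²)) = 0.0156, i.e. 1.56%.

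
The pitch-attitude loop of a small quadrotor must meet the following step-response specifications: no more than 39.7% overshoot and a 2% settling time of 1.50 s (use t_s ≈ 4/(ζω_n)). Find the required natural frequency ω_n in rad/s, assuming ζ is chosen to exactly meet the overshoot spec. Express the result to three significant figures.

ω_n ≈ 9.45 rad/s

From %OS = 100·exp(−πζ/√(1−ζ²)), invert to get ζ = −ln(OS)/√(π² + ln²(OS)) with OS = 0.397.
−ln 0.397 = 0.9238, so ζ = 0.9238/√(π² + 0.8534) = 0.282.
Then ω_n = 4/(ζ t_s) = 4/(0.282 × 1.50) = 9.45 rad/s.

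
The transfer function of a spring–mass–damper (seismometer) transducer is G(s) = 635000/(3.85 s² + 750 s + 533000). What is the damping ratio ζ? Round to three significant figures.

ζ ≈ 0.262

Dividing through by 3.85: denominator becomes s² + 194.8 s + 138400.
So ω_n = √138400 = 372 rad/s and ζ = 194.8/(2·372) = 0.262.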